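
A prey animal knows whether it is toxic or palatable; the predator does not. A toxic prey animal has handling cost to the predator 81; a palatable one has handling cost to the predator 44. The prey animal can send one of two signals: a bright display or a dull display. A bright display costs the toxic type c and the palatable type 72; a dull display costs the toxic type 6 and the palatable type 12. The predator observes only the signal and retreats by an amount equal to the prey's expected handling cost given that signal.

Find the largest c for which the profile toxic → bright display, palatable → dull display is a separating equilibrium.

43

Under separation: bright display → toxic (pays 81); dull display → palatable (pays 44).
Palatable: 44 − 12 = 32 ≥ 81 − 72 = 9. Holds regardless of c. ✓
Toxic: 81 − c ≥ 44 − 6, so c ≤ 81 − 38 = 43.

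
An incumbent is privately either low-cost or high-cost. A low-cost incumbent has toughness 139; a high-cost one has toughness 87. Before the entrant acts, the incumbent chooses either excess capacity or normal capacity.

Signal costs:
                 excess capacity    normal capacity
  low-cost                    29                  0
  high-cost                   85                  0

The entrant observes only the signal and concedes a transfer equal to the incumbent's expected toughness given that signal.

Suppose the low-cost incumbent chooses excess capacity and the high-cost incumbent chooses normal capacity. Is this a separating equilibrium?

Yes

Under separation the entrant infers type exactly: excess capacity → low-cost (pays 139), normal capacity → high-cost (pays 87).
Low-cost: excess capacity gives 139 − 29 = 110; normal capacity gives 87 − 0 = 87. No deviation. ✓
High-cost: normal capacity gives 87 − 0 = 87; excess capacity gives 139 − 85 = 54. No deviation. ✓
Neither type gains from mimicking the other.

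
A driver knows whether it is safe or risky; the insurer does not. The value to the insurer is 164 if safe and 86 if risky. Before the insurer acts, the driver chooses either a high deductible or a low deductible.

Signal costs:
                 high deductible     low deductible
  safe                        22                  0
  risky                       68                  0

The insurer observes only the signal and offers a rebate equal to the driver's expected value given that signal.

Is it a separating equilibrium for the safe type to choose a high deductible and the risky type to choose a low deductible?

Under separation the insurer infers type exactly: high deductible → safe (pays 164), low deductible → risky (pays 86).
Safe: high deductible gives 164 − 22 = 142; low deductible gives 86 − 0 = 86. No deviation. ✓
Risky: low deductible gives 86 − 0 = 86; high deductible gives 164 − 68 = 96. Would deviate. ✗

No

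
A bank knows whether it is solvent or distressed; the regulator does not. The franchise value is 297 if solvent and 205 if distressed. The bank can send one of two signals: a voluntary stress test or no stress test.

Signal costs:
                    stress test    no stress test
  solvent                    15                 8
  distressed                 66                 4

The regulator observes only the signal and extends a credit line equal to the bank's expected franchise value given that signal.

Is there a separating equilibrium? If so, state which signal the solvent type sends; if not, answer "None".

Try solvent → stress test, distressed → no stress test:
  If types separate, stress test earns payment 297 and no stress test earns 205.
  Solvent: stress test gives 297 − 15 = 282; no stress test gives 205 − 8 = 197. No deviation. ✓
  Distressed: no stress test gives 205 − 4 = 201; stress test gives 297 − 66 = 231. Would deviate. ✗
Try solvent → no stress test, distressed → stress test:
  If types separate, no stress test earns payment 297 and stress test earns 205.
  Solvent: no stress test gives 297 − 8 = 289; stress test gives 205 − 15 = 190. No deviation. ✓
  Distressed: stress test gives 205 − 66 = 139; no stress test gives 297 − 4 = 293. Would deviate. ✗
Neither assignment is incentive-compatible.

None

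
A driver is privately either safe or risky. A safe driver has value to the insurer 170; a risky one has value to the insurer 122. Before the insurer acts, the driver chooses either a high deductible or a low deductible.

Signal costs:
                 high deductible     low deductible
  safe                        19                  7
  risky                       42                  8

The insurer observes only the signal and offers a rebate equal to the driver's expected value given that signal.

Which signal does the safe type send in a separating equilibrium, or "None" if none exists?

Try safe → high deductible, risky → low deductible:
  If types separate, high deductible earns payment 170 and low deductible earns 122.
  Safe: high deductible gives 170 − 19 = 151; low deductible gives 122 − 7 = 115. No deviation. ✓
  Risky: low deductible gives 122 − 8 = 114; high deductible gives 170 − 42 = 128. Would deviate. ✗
Try safe → low deductible, risky → high deductible:
  If types separate, low deductible earns payment 170 and high deductible earns 122.
  Safe: low deductible gives 170 − 7 = 163; high deductible gives 122 − 19 = 103. No deviation. ✓
  Risky: high deductible gives 122 − 42 = 80; low deductible gives 170 − 8 = 162. Would deviate. ✗
Neither assignment is incentive-compatible.

None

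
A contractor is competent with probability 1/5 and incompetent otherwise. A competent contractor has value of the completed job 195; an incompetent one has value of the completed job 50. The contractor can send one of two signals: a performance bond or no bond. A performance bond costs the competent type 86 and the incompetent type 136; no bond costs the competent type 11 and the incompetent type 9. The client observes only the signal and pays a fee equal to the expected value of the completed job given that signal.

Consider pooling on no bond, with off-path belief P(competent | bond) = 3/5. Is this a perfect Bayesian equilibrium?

At the pooled signal (no bond) the client holds the prior 1/5 and pays 1/5·195 + 4/5·50 = 79. Off-path (bond) belief 3/5 gives 3/5·195 + 2/5·50 = 137.
Competent: no bond gives 79 − 11 = 68; bond gives 137 − 86 = 51. Stays. ✓
Incompetent: no bond gives 79 − 9 = 70; bond gives 137 − 136 = 1. Stays. ✓

Yes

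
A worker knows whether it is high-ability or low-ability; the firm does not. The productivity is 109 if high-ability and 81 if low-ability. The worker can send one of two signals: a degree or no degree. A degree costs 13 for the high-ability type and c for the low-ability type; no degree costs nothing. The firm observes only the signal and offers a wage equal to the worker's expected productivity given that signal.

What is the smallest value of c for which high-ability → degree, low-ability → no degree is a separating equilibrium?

Under separation: degree → high-ability (pays 109); no degree → low-ability (pays 81).
High-ability: 109 − 13 = 96 ≥ 81 − 0 = 81. Holds regardless of c. ✓
Low-ability: 81 − 0 ≥ 109 − c, so c ≥ 109 − 81 = 28.

28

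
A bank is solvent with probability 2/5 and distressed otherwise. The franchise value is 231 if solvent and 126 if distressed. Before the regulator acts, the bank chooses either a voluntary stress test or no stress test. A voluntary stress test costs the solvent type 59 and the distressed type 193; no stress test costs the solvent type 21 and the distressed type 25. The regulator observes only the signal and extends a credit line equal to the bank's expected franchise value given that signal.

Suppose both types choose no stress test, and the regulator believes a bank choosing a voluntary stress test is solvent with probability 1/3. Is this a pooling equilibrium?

On the equilibrium path (no stress test) the regulator holds the prior 2/5 and pays 2/5·231 + 3/5·126 = 168. Off-path (stress test) belief 1/3 gives 1/3·231 + 2/3·126 = 161.
Solvent: no stress test gives 168 − 21 = 147; stress test gives 161 − 59 = 102. Stays. ✓
Distressed: no stress test gives 168 − 25 = 143; stress test gives 161 − 193 = -32. Stays. ✓
Beliefs are Bayes-consistent on-path and both types best-respond.

Yes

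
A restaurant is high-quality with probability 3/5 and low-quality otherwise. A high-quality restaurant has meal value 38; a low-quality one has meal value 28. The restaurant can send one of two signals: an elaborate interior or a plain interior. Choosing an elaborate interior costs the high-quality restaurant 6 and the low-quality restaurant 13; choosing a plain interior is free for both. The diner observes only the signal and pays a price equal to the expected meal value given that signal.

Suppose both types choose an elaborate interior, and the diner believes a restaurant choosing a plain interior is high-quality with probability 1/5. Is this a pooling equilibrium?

On the equilibrium path (elaborate interior) the diner holds the prior 3/5 and pays 3/5·38 + 2/5·28 = 34. Off-path (plain interior) belief 1/5 gives 1/5·38 + 4/5·28 = 30.
High-quality: elaborate interior gives 34 − 6 = 28; plain interior gives 30 − 0 = 30. Deviates. ✗
Low-quality: elaborate interior gives 34 − 13 = 21; plain interior gives 30 − 0 = 30. Deviates. ✗

No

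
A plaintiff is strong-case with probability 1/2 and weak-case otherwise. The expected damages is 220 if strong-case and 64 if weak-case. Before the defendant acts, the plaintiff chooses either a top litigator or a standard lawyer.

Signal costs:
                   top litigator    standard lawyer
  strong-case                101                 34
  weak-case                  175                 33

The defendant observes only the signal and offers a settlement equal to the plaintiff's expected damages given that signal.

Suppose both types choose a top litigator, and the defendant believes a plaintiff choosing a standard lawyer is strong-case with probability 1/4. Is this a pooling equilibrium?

On the equilibrium path (top litigator) the defendant holds the prior 1/2 and pays 1/2·220 + 1/2·64 = 142. Off-path (standard lawyer) belief 1/4 gives 1/4·220 + 3/4·64 = 103.
Strong-case: top litigator gives 142 − 101 = 41; standard lawyer gives 103 − 34 = 69. Deviates. ✗
Weak-case: top litigator gives 142 − 175 = -33; standard lawyer gives 103 − 33 = 70. Deviates. ✗

No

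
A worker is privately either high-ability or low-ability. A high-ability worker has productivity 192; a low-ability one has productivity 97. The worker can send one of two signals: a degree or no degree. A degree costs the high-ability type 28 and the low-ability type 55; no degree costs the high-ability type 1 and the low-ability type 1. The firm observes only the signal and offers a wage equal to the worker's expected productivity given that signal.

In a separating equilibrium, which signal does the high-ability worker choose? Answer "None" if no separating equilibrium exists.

None

Try high-ability → degree, low-ability → no degree:
  Under separation the firm infers type exactly: degree → high-ability (pays 192), no degree → low-ability (pays 97).
  High-ability: degree gives 192 − 28 = 164; no degree gives 97 − 1 = 96. No deviation. ✓
  Low-ability: no degree gives 97 − 1 = 96; degree gives 192 − 55 = 137. Would deviate. ✗
Try high-ability → no degree, low-ability → degree:
  Under separation the firm infers type exactly: no degree → high-ability (pays 192), degree → low-ability (pays 97).
  High-ability: no degree gives 192 − 1 = 191; degree gives 97 − 28 = 69. No deviation. ✓
  Low-ability: degree gives 97 − 55 = 42; no degree gives 192 − 1 = 191. Would deviate. ✗
Neither assignment is incentive-compatible.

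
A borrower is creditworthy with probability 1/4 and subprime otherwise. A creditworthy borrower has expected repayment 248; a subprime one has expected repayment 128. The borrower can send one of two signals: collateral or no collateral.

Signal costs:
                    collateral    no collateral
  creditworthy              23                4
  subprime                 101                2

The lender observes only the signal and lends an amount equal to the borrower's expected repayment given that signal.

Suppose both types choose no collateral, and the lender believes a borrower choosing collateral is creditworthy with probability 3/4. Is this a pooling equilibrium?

No

On the equilibrium path (no collateral) the lender holds the prior 1/4 and pays 1/4·248 + 3/4·128 = 158. Off-path (collateral) belief 3/4 gives 3/4·248 + 1/4·128 = 218.
Creditworthy: no collateral gives 158 − 4 = 154; collateral gives 218 − 23 = 195. Deviates. ✗
Subprime: no collateral gives 158 − 2 = 156; collateral gives 218 − 101 = 117. Stays. ✓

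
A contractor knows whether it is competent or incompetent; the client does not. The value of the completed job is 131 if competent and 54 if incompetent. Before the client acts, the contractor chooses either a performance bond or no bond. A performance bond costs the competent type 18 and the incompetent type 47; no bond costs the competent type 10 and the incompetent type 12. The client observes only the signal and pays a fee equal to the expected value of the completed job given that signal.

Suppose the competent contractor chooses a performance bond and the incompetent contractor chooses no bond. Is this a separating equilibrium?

If types separate, bond earns payment 131 and no bond earns 54.
Competent: bond gives 131 − 18 = 113; no bond gives 54 − 10 = 44. No deviation. ✓
Incompetent: no bond gives 54 − 12 = 42; bond gives 131 − 47 = 84. Would deviate. ✗

No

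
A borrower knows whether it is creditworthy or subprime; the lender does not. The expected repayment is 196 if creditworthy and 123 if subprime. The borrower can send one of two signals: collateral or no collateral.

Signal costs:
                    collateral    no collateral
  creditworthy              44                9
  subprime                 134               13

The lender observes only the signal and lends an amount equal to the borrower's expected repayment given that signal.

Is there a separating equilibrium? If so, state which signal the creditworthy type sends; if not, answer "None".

Try creditworthy → collateral, subprime → no collateral:
  Under separation the lender infers type exactly: collateral → creditworthy (pays 196), no collateral → subprime (pays 123).
  Creditworthy: collateral gives 196 − 44 = 152; no collateral gives 123 − 9 = 114. No deviation. ✓
  Subprime: no collateral gives 123 − 13 = 110; collateral gives 196 − 134 = 62. No deviation. ✓
Both hold — the creditworthy type sends collateral.

collateral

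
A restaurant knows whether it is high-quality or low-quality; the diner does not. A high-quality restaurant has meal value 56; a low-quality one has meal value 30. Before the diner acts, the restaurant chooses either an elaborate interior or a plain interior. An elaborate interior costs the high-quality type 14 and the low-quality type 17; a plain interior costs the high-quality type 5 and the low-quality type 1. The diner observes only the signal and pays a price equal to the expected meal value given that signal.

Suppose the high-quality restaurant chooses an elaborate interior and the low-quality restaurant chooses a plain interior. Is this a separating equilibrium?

If types separate, elaborate interior earns payment 56 and plain interior earns 30.
High-quality: elaborate interior gives 56 − 14 = 42; plain interior gives 30 − 5 = 25. No deviation. ✓
Low-quality: plain interior gives 30 − 1 = 29; elaborate interior gives 56 − 17 = 39. Would deviate. ✗

No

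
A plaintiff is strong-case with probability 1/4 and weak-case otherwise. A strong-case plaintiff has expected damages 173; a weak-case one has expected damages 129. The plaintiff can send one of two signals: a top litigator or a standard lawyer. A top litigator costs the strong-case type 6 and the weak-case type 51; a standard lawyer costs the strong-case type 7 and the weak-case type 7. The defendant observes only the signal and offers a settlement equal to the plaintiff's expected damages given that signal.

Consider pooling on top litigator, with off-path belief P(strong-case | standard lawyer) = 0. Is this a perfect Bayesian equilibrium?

No

At the pooled signal (top litigator) the defendant holds the prior 1/4 and pays 1/4·173 + 3/4·129 = 140. Off-path (standard lawyer) belief 0 gives 0·173 + 1·129 = 129.
Strong-case: top litigator gives 140 − 6 = 134; standard lawyer gives 129 − 7 = 122. Stays. ✓
Weak-case: top litigator gives 140 − 51 = 89; standard lawyer gives 129 − 7 = 122. Deviates. ✗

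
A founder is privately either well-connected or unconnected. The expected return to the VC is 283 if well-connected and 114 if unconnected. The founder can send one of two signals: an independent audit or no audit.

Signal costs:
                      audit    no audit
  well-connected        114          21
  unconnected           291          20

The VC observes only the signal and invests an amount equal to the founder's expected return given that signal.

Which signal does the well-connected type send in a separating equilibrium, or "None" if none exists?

audit

Try well-connected → audit, unconnected → no audit:
  Under separation the VC infers type exactly: audit → well-connected (pays 283), no audit → unconnected (pays 114).
  Well-connected: audit gives 283 − 114 = 169; no audit gives 114 − 21 = 93. No deviation. ✓
  Unconnected: no audit gives 114 − 20 = 94; audit gives 283 − 291 = -8. No deviation. ✓
Both hold — the well-connected type sends audit.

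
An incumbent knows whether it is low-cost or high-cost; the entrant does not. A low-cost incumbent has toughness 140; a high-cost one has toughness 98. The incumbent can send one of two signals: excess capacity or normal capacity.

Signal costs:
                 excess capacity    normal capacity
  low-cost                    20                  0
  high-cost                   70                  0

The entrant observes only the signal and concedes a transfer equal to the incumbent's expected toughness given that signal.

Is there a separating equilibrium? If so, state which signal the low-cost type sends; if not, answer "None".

excess capacity

Try low-cost → excess capacity, high-cost → normal capacity:
  If types separate, excess capacity earns payment 140 and normal capacity earns 98.
  Low-cost: excess capacity gives 140 − 20 = 120; normal capacity gives 98 − 0 = 98. No deviation. ✓
  High-cost: normal capacity gives 98 − 0 = 98; excess capacity gives 140 − 70 = 70. No deviation. ✓
Both hold — the low-cost type sends excess capacity.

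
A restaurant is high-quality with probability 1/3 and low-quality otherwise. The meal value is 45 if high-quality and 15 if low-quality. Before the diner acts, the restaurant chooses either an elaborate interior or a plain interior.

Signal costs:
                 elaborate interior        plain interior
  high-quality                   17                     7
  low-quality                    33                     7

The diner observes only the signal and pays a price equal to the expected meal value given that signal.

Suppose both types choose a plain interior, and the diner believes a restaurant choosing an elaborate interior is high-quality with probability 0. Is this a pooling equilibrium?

On the equilibrium path (plain interior) the diner holds the prior 1/3 and pays 1/3·45 + 2/3·15 = 25. Off-path (elaborate interior) belief 0 gives 0·45 + 1·15 = 15.
High-quality: plain interior gives 25 − 7 = 18; elaborate interior gives 15 − 17 = -2. Stays. ✓
Low-quality: plain interior gives 25 − 7 = 18; elaborate interior gives 15 − 33 = -18. Stays. ✓
Beliefs are Bayes-consistent on-path and both types best-respond.

Yes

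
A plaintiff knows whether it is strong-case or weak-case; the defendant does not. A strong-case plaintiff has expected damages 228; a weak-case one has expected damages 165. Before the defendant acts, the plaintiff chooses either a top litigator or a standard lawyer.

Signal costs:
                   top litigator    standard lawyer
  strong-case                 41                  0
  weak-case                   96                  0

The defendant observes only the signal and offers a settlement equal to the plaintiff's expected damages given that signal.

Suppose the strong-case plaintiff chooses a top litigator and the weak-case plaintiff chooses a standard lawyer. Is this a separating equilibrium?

Under separation the defendant infers type exactly: top litigator → strong-case (pays 228), standard lawyer → weak-case (pays 165).
Strong-case: top litigator gives 228 − 41 = 187; standard lawyer gives 165 − 0 = 165. No deviation. ✓
Weak-case: standard lawyer gives 165 − 0 = 165; top litigator gives 228 − 96 = 132. No deviation. ✓
Neither type gains from mimicking the other.

Yes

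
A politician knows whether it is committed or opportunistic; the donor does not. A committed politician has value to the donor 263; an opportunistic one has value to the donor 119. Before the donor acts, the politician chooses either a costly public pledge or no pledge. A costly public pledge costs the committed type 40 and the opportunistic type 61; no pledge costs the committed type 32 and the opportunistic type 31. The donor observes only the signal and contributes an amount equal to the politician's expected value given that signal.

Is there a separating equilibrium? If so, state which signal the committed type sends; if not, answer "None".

None

Try committed → pledge, opportunistic → no pledge:
  Under separation the donor infers type exactly: pledge → committed (pays 263), no pledge → opportunistic (pays 119).
  Committed: pledge gives 263 − 40 = 223; no pledge gives 119 − 32 = 87. No deviation. ✓
  Opportunistic: no pledge gives 119 − 31 = 88; pledge gives 263 − 61 = 202. Would deviate. ✗
Try committed → no pledge, opportunistic → pledge:
  Under separation the donor infers type exactly: no pledge → committed (pays 263), pledge → opportunistic (pays 119).
  Committed: no pledge gives 263 − 32 = 231; pledge gives 119 − 40 = 79. No deviation. ✓
  Opportunistic: pledge gives 119 − 61 = 58; no pledge gives 263 − 31 = 232. Would deviate. ✗
Neither assignment is incentive-compatible.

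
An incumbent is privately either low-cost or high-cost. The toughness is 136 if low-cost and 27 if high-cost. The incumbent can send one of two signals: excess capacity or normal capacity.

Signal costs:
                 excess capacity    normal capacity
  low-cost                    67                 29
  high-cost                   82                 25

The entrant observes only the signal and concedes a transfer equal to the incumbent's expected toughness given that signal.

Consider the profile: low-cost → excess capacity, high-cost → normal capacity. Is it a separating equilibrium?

If types separate, excess capacity earns payment 136 and normal capacity earns 27.
Low-cost: excess capacity gives 136 − 67 = 69; normal capacity gives 27 − 29 = -2. No deviation. ✓
High-cost: normal capacity gives 27 − 25 = 2; excess capacity gives 136 − 82 = 54. Would deviate. ✗

No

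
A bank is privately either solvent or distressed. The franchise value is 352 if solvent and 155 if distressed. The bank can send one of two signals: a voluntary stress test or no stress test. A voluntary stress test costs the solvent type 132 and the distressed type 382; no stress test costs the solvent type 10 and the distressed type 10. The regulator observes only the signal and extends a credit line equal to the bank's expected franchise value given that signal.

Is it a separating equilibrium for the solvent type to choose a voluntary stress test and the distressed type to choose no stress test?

Yes

Under separation the regulator infers type exactly: stress test → solvent (pays 352), no stress test → distressed (pays 155).
Solvent: stress test gives 352 − 132 = 220; no stress test gives 155 − 10 = 145. No deviation. ✓
Distressed: no stress test gives 155 − 10 = 145; stress test gives 352 − 382 = -30. No deviation. ✓
Neither type gains from mimicking the other.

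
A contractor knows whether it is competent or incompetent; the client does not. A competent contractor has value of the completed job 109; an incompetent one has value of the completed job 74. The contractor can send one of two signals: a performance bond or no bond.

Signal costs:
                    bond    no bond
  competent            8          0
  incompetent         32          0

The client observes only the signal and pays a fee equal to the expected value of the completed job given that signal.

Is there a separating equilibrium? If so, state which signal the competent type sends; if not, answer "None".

Try competent → bond, incompetent → no bond:
  If types separate, bond earns payment 109 and no bond earns 74.
  Competent: bond gives 109 − 8 = 101; no bond gives 74 − 0 = 74. No deviation. ✓
  Incompetent: no bond gives 74 − 0 = 74; bond gives 109 − 32 = 77. Would deviate. ✗
Try competent → no bond, incompetent → bond:
  If types separate, no bond earns payment 109 and bond earns 74.
  Competent: no bond gives 109 − 0 = 109; bond gives 74 − 8 = 66. No deviation. ✓
  Incompetent: bond gives 74 − 32 = 42; no bond gives 109 − 0 = 109. Would deviate. ✗
Neither assignment is incentive-compatible.

None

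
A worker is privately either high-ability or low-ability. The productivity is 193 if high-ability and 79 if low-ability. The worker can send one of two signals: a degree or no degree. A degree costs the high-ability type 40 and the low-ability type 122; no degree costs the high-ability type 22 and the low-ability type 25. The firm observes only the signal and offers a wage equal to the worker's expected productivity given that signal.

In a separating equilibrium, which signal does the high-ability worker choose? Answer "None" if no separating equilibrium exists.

None

Try high-ability → degree, low-ability → no degree:
  Under separation the firm infers type exactly: degree → high-ability (pays 193), no degree → low-ability (pays 79).
  High-ability: degree gives 193 − 40 = 153; no degree gives 79 − 22 = 57. No deviation. ✓
  Low-ability: no degree gives 79 − 25 = 54; degree gives 193 − 122 = 71. Would deviate. ✗
Try high-ability → no degree, low-ability → degree:
  Under separation the firm infers type exactly: no degree → high-ability (pays 193), degree → low-ability (pays 79).
  High-ability: no degree gives 193 − 22 = 171; degree gives 79 − 40 = 39. No deviation. ✓
  Low-ability: degree gives 79 − 122 = -43; no degree gives 193 − 25 = 168. Would deviate. ✗
Neither assignment is incentive-compatible.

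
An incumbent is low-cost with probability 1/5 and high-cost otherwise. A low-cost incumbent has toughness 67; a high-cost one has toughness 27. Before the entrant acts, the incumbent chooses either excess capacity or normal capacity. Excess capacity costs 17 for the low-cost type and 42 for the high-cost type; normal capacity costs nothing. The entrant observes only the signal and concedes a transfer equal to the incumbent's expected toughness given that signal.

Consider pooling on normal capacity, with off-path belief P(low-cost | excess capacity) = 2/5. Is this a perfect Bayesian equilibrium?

Yes

At the pooled signal (normal capacity) the entrant holds the prior 1/5 and pays 1/5·67 + 4/5·27 = 35. Off-path (excess capacity) belief 2/5 gives 2/5·67 + 3/5·27 = 43.
Low-cost: normal capacity gives 35 − 0 = 35; excess capacity gives 43 − 17 = 26. Stays. ✓
High-cost: normal capacity gives 35 − 0 = 35; excess capacity gives 43 − 42 = 1. Stays. ✓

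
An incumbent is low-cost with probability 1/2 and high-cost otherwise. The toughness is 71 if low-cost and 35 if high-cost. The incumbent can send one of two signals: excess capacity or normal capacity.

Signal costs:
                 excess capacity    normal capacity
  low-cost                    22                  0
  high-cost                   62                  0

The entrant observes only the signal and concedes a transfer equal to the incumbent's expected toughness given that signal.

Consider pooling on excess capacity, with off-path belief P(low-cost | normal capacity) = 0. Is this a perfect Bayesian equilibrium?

At the pooled signal (excess capacity) the entrant holds the prior 1/2 and pays 1/2·71 + 1/2·35 = 53. Off-path (normal capacity) belief 0 gives 0·71 + 1·35 = 35.
Low-cost: excess capacity gives 53 − 22 = 31; normal capacity gives 35 − 0 = 35. Deviates. ✗
High-cost: excess capacity gives 53 − 62 = -9; normal capacity gives 35 − 0 = 35. Deviates. ✗

No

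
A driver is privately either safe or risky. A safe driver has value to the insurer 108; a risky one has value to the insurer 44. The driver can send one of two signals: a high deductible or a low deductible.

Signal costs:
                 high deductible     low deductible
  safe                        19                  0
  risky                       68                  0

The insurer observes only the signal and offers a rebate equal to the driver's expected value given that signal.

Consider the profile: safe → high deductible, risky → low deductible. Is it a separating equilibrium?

Under separation the insurer infers type exactly: high deductible → safe (pays 108), low deductible → risky (pays 44).
Safe: high deductible gives 108 − 19 = 89; low deductible gives 44 − 0 = 44. No deviation. ✓
Risky: low deductible gives 44 − 0 = 44; high deductible gives 108 − 68 = 40. No deviation. ✓
Both incentive constraints hold.

Yes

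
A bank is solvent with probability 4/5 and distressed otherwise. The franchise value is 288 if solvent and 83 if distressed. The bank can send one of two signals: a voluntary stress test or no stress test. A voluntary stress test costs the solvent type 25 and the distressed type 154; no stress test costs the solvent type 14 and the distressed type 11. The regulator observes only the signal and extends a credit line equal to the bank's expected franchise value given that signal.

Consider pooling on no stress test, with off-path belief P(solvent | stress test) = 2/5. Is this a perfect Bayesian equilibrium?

Yes

At the pooled signal (no stress test) the regulator holds the prior 4/5 and pays 4/5·288 + 1/5·83 = 247. Off-path (stress test) belief 2/5 gives 2/5·288 + 3/5·83 = 165.
Solvent: no stress test gives 247 − 14 = 233; stress test gives 165 − 25 = 140. Stays. ✓
Distressed: no stress test gives 247 − 11 = 236; stress test gives 165 − 154 = 11. Stays. ✓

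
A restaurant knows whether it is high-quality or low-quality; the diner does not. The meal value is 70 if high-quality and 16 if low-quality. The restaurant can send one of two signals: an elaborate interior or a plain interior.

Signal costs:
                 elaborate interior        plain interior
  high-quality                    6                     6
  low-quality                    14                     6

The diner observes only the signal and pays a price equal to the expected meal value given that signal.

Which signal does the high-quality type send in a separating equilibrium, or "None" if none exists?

Try high-quality → elaborate interior, low-quality → plain interior:
  If types separate, elaborate interior earns payment 70 and plain interior earns 16.
  High-quality: elaborate interior gives 70 − 6 = 64; plain interior gives 16 − 6 = 10. No deviation. ✓
  Low-quality: plain interior gives 16 − 6 = 10; elaborate interior gives 70 − 14 = 56. Would deviate. ✗
Try high-quality → plain interior, low-quality → elaborate interior:
  If types separate, plain interior earns payment 70 and elaborate interior earns 16.
  High-quality: plain interior gives 70 − 6 = 64; elaborate interior gives 16 − 6 = 10. No deviation. ✓
  Low-quality: elaborate interior gives 16 − 14 = 2; plain interior gives 70 − 6 = 64. Would deviate. ✗
Neither assignment is incentive-compatible.

None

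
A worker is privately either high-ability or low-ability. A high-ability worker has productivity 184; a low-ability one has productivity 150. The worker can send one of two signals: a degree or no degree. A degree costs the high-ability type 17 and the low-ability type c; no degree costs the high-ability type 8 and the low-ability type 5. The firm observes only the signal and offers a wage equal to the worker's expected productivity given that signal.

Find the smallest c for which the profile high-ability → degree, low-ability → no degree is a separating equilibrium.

39

Under separation: degree → high-ability (pays 184); no degree → low-ability (pays 150).
High-ability: 184 − 17 = 167 ≥ 150 − 8 = 142. Holds regardless of c. ✓
Low-ability: 150 − 5 ≥ 184 − c, so c ≥ 184 − 145 = 39.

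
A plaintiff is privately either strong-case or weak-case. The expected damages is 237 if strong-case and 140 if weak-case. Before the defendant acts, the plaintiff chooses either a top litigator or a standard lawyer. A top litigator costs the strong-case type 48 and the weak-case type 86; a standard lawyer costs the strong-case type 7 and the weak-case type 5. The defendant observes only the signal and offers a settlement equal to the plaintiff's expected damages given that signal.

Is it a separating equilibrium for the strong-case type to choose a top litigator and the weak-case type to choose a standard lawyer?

Under separation the defendant infers type exactly: top litigator → strong-case (pays 237), standard lawyer → weak-case (pays 140).
Strong-case: top litigator gives 237 − 48 = 189; standard lawyer gives 140 − 7 = 133. No deviation. ✓
Weak-case: standard lawyer gives 140 − 5 = 135; top litigator gives 237 − 86 = 151. Would deviate. ✗

No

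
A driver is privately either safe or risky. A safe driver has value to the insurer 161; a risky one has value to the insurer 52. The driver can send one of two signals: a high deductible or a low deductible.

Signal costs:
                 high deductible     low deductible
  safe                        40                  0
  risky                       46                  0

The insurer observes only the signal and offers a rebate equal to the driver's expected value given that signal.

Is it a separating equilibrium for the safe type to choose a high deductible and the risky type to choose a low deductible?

Under separation the insurer infers type exactly: high deductible → safe (pays 161), low deductible → risky (pays 52).
Safe: high deductible gives 161 − 40 = 121; low deductible gives 52 − 0 = 52. No deviation. ✓
Risky: low deductible gives 52 − 0 = 52; high deductible gives 161 − 46 = 115. Would deviate. ✗

No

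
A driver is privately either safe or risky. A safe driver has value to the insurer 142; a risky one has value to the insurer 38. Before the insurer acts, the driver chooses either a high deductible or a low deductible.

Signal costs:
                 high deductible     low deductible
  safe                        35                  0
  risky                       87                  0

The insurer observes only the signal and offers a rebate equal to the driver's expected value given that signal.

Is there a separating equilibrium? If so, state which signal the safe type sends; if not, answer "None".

None

Try safe → high deductible, risky → low deductible:
  If types separate, high deductible earns payment 142 and low deductible earns 38.
  Safe: high deductible gives 142 − 35 = 107; low deductible gives 38 − 0 = 38. No deviation. ✓
  Risky: low deductible gives 38 − 0 = 38; high deductible gives 142 − 87 = 55. Would deviate. ✗
Try safe → low deductible, risky → high deductible:
  If types separate, low deductible earns payment 142 and high deductible earns 38.
  Safe: low deductible gives 142 − 0 = 142; high deductible gives 38 − 35 = 3. No deviation. ✓
  Risky: high deductible gives 38 − 87 = -49; low deductible gives 142 − 0 = 142. Would deviate. ✗
Neither assignment is incentive-compatible.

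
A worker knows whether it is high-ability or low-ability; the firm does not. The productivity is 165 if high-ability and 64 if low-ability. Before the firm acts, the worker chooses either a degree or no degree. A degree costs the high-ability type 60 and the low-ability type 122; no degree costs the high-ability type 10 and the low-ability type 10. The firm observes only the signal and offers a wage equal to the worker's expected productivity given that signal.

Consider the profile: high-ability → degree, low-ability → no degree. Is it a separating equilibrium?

Yes

Under separation the firm infers type exactly: degree → high-ability (pays 165), no degree → low-ability (pays 64).
High-ability: degree gives 165 − 60 = 105; no degree gives 64 − 10 = 54. No deviation. ✓
Low-ability: no degree gives 64 − 10 = 54; degree gives 165 − 122 = 43. No deviation. ✓
Neither type gains from mimicking the other.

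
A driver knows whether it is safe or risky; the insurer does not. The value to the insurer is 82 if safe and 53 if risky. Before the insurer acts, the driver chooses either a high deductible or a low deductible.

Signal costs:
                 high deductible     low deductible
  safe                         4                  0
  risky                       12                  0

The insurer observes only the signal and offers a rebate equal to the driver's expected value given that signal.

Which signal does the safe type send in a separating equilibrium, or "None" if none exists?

Try safe → high deductible, risky → low deductible:
  If types separate, high deductible earns payment 82 and low deductible earns 53.
  Safe: high deductible gives 82 − 4 = 78; low deductible gives 53 − 0 = 53. No deviation. ✓
  Risky: low deductible gives 53 − 0 = 53; high deductible gives 82 − 12 = 70. Would deviate. ✗
Try safe → low deductible, risky → high deductible:
  If types separate, low deductible earns payment 82 and high deductible earns 53.
  Safe: low deductible gives 82 − 0 = 82; high deductible gives 53 − 4 = 49. No deviation. ✓
  Risky: high deductible gives 53 − 12 = 41; low deductible gives 82 − 0 = 82. Would deviate. ✗
Neither assignment is incentive-compatible.

None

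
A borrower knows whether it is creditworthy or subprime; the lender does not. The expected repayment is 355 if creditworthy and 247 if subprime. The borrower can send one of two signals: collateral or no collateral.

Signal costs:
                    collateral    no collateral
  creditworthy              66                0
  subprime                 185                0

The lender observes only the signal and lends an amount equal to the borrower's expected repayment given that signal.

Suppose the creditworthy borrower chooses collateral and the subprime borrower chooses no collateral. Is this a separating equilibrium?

Yes

Under separation the lender infers type exactly: collateral → creditworthy (pays 355), no collateral → subprime (pays 247).
Creditworthy: collateral gives 355 − 66 = 289; no collateral gives 247 − 0 = 247. No deviation. ✓
Subprime: no collateral gives 247 − 0 = 247; collateral gives 355 − 185 = 170. No deviation. ✓
Neither type gains from mimicking the other.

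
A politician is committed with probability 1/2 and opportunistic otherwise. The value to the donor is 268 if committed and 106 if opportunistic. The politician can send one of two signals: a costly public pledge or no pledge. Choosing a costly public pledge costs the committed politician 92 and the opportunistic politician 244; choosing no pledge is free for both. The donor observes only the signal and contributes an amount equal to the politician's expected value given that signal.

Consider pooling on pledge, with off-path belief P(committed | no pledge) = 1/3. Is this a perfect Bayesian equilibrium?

At the pooled signal (pledge) the donor holds the prior 1/2 and pays 1/2·268 + 1/2·106 = 187. Off-path (no pledge) belief 1/3 gives 1/3·268 + 2/3·106 = 160.
Committed: pledge gives 187 − 92 = 95; no pledge gives 160 − 0 = 160. Deviates. ✗
Opportunistic: pledge gives 187 − 244 = -57; no pledge gives 160 − 0 = 160. Deviates. ✗

No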